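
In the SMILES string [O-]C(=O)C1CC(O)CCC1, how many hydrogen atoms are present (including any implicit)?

11

Hydrogens are implicit in SMILES; fill each atom to its normal valence:
  4 × C: 2 H each → 8
  2 × C: 1 H each → 2
  1 × C: no H
  1 × O: 1 H
  1 × O: no H
  1 × O (charge -1): no H
  Total hydrogens = 11.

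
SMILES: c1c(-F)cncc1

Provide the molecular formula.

C5H4FN

Heavy atoms from the SMILES: 5 C, 1 F, 1 N.
Implicit hydrogens by atom environment:
  4 × C (aromatic): 1 H each → 4
  1 × C (aromatic): no H
  1 × F: no H
  1 × N (aromatic): no H
  Total hydrogens = 4.
Molecular formula: C5H4FN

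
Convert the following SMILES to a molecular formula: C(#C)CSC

C4H6S

Heavy atoms from the SMILES: 4 C, 1 S.
Implicit hydrogens by atom environment:
  1 × C: 3 H
  1 × C: 2 H
  1 × C: 1 H
  1 × C: no H
  1 × S: no H
  Total hydrogens = 6.
Molecular formula: C4H6S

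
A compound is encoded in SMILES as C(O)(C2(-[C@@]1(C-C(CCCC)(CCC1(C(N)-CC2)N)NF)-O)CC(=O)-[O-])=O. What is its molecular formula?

Heavy atoms from the SMILES: 17 C, 1 F, 3 N, 5 O.
Implicit hydrogens by atom environment:
  9 × C: 2 H each → 18
  6 × C: no H
  2 × N: 2 H each → 4
  2 × O: 1 H each → 2
  2 × O: no H
  1 × C: 3 H
  1 × C: 1 H
  1 × F: no H
  1 × N: 1 H
  1 × O (charge -1): no H
  Total hydrogens = 29.
Net charge -1.
Molecular formula: C17H29FN3O5-

C17H29FN3O5-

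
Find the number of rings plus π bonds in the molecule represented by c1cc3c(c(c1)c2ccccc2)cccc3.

Molecular formula from the SMILES: C16H12.
DoU = (2C + 2 + N − H − X)/2 = (2·16 + 2 + 0 − 12 − 0)/2 = 22/2 = 11.
(Structurally: 3 ring(s) + 8 π bond(s) = 11.)

11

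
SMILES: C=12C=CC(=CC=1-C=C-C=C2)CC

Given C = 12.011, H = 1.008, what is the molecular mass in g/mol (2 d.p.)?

156.23

Molecular formula: C12H12.
M = 12×12.011 + 12×1.008 = 156.23 g/mol.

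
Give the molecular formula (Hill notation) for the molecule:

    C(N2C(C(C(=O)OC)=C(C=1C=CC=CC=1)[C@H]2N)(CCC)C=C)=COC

Heavy atoms from the SMILES: 20 C, 2 N, 3 O.
Implicit hydrogens by atom environment:
  5 × C (aromatic): 1 H each → 5
  4 × C: 1 H each → 4
  4 × C: no H
  3 × C: 3 H each → 9
  3 × C: 2 H each → 6
  3 × O: no H
  1 × C (aromatic): no H
  1 × N: 2 H
  1 × N: no H
  Total hydrogens = 26.
Molecular formula: C20H26N2O3

C20H26N2O3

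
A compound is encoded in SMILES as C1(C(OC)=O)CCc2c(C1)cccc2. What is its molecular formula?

C12H14O2

Heavy atoms from the SMILES: 12 C, 2 O.
Implicit hydrogens by atom environment:
  4 × C (aromatic): 1 H each → 4
  3 × C: 2 H each → 6
  2 × C (aromatic): no H
  2 × O: no H
  1 × C: 3 H
  1 × C: 1 H
  1 × C: no H
  Total hydrogens = 14.
Molecular formula: C12H14O2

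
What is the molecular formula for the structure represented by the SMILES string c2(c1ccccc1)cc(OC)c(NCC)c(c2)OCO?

Heavy atoms from the SMILES: 16 C, 1 N, 3 O.
Implicit hydrogens by atom environment:
  7 × C (aromatic): 1 H each → 7
  5 × C (aromatic): no H
  2 × C: 3 H each → 6
  2 × C: 2 H each → 4
  2 × O: no H
  1 × N: 1 H
  1 × O: 1 H
  Total hydrogens = 19.
Molecular formula: C16H19NO3

C16H19NO3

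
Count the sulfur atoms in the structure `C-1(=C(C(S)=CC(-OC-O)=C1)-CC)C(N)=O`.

The symbol for sulfur appears 1 time in the SMILES.

1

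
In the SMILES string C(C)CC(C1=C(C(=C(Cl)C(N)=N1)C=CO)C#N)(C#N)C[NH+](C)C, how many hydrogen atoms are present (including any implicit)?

Hydrogens are implicit in SMILES; fill each atom to its normal valence:
  5 × C (aromatic): no H
  3 × C: 3 H each → 9
  3 × C: 2 H each → 6
  3 × C: no H
  2 × C: 1 H each → 2
  2 × N: no H
  1 × Cl: no H
  1 × N: 2 H
  1 × N (charge +1): 1 H
  1 × N (aromatic): no H
  1 × O: 1 H
  Total hydrogens = 21.

21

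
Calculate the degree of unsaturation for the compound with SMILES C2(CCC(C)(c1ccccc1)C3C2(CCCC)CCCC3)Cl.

Molecular formula from the SMILES: C21H31Cl.
DoU = (2C + 2 + N − H − X)/2 = (2·21 + 2 + 0 − 31 − 1)/2 = 12/2 = 6.
(Structurally: 3 ring(s) + 3 π bond(s) = 6.)

6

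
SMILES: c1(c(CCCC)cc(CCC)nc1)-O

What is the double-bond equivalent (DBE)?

Molecular formula from the SMILES: C12H19NO.
DoU = (2C + 2 + N − H − X)/2 = (2·12 + 2 + 1 − 19 − 0)/2 = 8/2 = 4.
(Structurally: 1 ring(s) + 3 π bond(s) = 4.)

4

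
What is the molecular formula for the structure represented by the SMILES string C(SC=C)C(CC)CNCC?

Heavy atoms from the SMILES: 9 C, 1 N, 1 S.
Implicit hydrogens by atom environment:
  5 × C: 2 H each → 10
  2 × C: 3 H each → 6
  2 × C: 1 H each → 2
  1 × N: 1 H
  1 × S: no H
  Total hydrogens = 19.
Molecular formula: C9H19NS

C9H19NS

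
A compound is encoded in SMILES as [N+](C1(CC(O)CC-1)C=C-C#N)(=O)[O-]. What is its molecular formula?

C8H10N2O3

Heavy atoms from the SMILES: 8 C, 2 N, 3 O.
Implicit hydrogens by atom environment:
  3 × C: 2 H each → 6
  3 × C: 1 H each → 3
  2 × C: no H
  1 × N (charge +1): no H
  1 × N: no H
  1 × O: 1 H
  1 × O: no H
  1 × O (charge -1): no H
  Total hydrogens = 10.
Molecular formula: C8H10N2O3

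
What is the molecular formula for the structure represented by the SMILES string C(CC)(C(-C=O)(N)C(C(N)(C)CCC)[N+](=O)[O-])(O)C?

C12H25N3O4

Heavy atoms from the SMILES: 12 C, 3 N, 4 O.
Implicit hydrogens by atom environment:
  4 × C: 3 H each → 12
  3 × C: 2 H each → 6
  3 × C: no H
  2 × C: 1 H each → 2
  2 × N: 2 H each → 4
  2 × O: no H
  1 × N (charge +1): no H
  1 × O: 1 H
  1 × O (charge -1): no H
  Total hydrogens = 25.
Molecular formula: C12H25N3O4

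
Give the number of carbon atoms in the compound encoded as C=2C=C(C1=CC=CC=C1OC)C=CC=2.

13

The symbol for carbon appears 13 times in the SMILES.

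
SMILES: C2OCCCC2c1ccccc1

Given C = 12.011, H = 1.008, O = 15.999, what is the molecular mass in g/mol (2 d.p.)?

162.23

Molecular formula: C11H14O.
M = 11×12.011 + 14×1.008 + 1×15.999 = 162.23 g/mol.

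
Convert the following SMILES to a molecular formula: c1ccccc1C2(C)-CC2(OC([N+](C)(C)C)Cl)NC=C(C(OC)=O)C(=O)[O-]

Heavy atoms from the SMILES: 19 C, 1 Cl, 2 N, 5 O.
Implicit hydrogens by atom environment:
  5 × C: 3 H each → 15
  5 × C (aromatic): 1 H each → 5
  5 × C: no H
  4 × O: no H
  2 × C: 1 H each → 2
  1 × C: 2 H
  1 × C (aromatic): no H
  1 × Cl: no H
  1 × N: 1 H
  1 × N (charge +1): no H
  1 × O (charge -1): no H
  Total hydrogens = 25.
Molecular formula: C19H25ClN2O5

C19H25ClN2O5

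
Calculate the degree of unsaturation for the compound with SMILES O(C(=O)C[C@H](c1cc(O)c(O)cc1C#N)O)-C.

Molecular formula from the SMILES: C11H11NO5.
DoU = (2C + 2 + N − H − X)/2 = (2·11 + 2 + 1 − 11 − 0)/2 = 14/2 = 7.
(Structurally: 1 ring(s) + 6 π bond(s) = 7.)

7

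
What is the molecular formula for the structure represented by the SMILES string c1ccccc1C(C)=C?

Heavy atoms from the SMILES: 9 C.
Implicit hydrogens by atom environment:
  5 × C (aromatic): 1 H each → 5
  1 × C: 3 H
  1 × C: 2 H
  1 × C: no H
  1 × C (aromatic): no H
  Total hydrogens = 10.
Molecular formula: C9H10

C9H10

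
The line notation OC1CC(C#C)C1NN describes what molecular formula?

C6H10N2O

Heavy atoms from the SMILES: 6 C, 2 N, 1 O.
Implicit hydrogens by atom environment:
  4 × C: 1 H each → 4
  1 × C: 2 H
  1 × C: no H
  1 × N: 2 H
  1 × N: 1 H
  1 × O: 1 H
  Total hydrogens = 10.
Molecular formula: C6H10N2O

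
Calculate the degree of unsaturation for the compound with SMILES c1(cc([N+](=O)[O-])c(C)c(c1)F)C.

Molecular formula from the SMILES: C8H8FNO2.
DoU = (2C + 2 + N − H − X)/2 = (2·8 + 2 + 1 − 8 − 1)/2 = 10/2 = 5.
(Structurally: 1 ring(s) + 4 π bond(s) = 5.)

5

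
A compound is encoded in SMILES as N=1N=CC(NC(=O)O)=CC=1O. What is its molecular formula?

C5H5N3O3

Heavy atoms from the SMILES: 5 C, 3 N, 3 O.
Implicit hydrogens by atom environment:
  2 × C (aromatic): 1 H each → 2
  2 × C (aromatic): no H
  2 × N (aromatic): no H
  2 × O: 1 H each → 2
  1 × C: no H
  1 × N: 1 H
  1 × O: no H
  Total hydrogens = 5.
Molecular formula: C5H5N3O3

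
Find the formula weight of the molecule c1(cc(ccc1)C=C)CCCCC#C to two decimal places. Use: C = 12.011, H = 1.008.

Molecular formula: C14H16.
M = 14×12.011 + 16×1.008 = 184.28 g/mol.

184.28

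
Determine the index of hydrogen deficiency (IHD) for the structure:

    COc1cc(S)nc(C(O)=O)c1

Molecular formula from the SMILES: C7H7NO3S.
DoU = (2C + 2 + N − H − X)/2 = (2·7 + 2 + 1 − 7 − 0)/2 = 10/2 = 5.
(Structurally: 1 ring(s) + 4 π bond(s) = 5.)

5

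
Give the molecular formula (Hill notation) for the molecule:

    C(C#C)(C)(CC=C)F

Heavy atoms from the SMILES: 7 C, 1 F.
Implicit hydrogens by atom environment:
  2 × C: 2 H each → 4
  2 × C: 1 H each → 2
  2 × C: no H
  1 × C: 3 H
  1 × F: no H
  Total hydrogens = 9.
Molecular formula: C7H9F

C7H9F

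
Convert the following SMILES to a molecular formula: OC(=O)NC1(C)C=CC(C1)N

C7H12N2O2

Heavy atoms from the SMILES: 7 C, 2 N, 2 O.
Implicit hydrogens by atom environment:
  3 × C: 1 H each → 3
  2 × C: no H
  1 × C: 3 H
  1 × C: 2 H
  1 × N: 2 H
  1 × N: 1 H
  1 × O: 1 H
  1 × O: no H
  Total hydrogens = 12.
Molecular formula: C7H12N2O2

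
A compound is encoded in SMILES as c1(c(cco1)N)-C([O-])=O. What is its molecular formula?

Heavy atoms from the SMILES: 5 C, 1 N, 3 O.
Implicit hydrogens by atom environment:
  2 × C (aromatic): 1 H each → 2
  2 × C (aromatic): no H
  1 × C: no H
  1 × N: 2 H
  1 × O (aromatic): no H
  1 × O: no H
  1 × O (charge -1): no H
  Total hydrogens = 4.
Net charge -1.
Molecular formula: C5H4NO3-

C5H4NO3-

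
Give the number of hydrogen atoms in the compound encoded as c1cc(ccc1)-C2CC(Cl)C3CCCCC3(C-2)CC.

25

Hydrogens are implicit in SMILES; fill each atom to its normal valence:
  7 × C: 2 H each → 14
  5 × C (aromatic): 1 H each → 5
  3 × C: 1 H each → 3
  1 × C: 3 H
  1 × C: no H
  1 × C (aromatic): no H
  1 × Cl: no H
  Total hydrogens = 25.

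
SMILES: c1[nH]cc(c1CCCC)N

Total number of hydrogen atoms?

Hydrogens are implicit in SMILES; fill each atom to its normal valence:
  3 × C: 2 H each → 6
  2 × C (aromatic): 1 H each → 2
  2 × C (aromatic): no H
  1 × C: 3 H
  1 × N: 2 H
  1 × N (aromatic): 1 H
  Total hydrogens = 14.

14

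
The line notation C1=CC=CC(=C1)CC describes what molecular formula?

Heavy atoms from the SMILES: 8 C.
Implicit hydrogens by atom environment:
  5 × C (aromatic): 1 H each → 5
  1 × C: 3 H
  1 × C: 2 H
  1 × C (aromatic): no H
  Total hydrogens = 10.
Molecular formula: C8H10

C8H10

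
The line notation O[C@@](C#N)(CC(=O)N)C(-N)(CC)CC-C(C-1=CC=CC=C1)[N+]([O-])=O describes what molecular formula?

C16H22N4O4

Heavy atoms from the SMILES: 16 C, 4 N, 4 O.
Implicit hydrogens by atom environment:
  5 × C (aromatic): 1 H each → 5
  4 × C: 2 H each → 8
  4 × C: no H
  2 × N: 2 H each → 4
  2 × O: no H
  1 × C: 3 H
  1 × C: 1 H
  1 × C (aromatic): no H
  1 × N: no H
  1 × N (charge +1): no H
  1 × O: 1 H
  1 × O (charge -1): no H
  Total hydrogens = 22.
Molecular formula: C16H22N4O4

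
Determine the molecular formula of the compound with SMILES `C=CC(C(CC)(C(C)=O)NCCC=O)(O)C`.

C12H21NO3

Heavy atoms from the SMILES: 12 C, 1 N, 3 O.
Implicit hydrogens by atom environment:
  4 × C: 2 H each → 8
  3 × C: 3 H each → 9
  3 × C: no H
  2 × C: 1 H each → 2
  2 × O: no H
  1 × N: 1 H
  1 × O: 1 H
  Total hydrogens = 21.
Molecular formula: C12H21NO3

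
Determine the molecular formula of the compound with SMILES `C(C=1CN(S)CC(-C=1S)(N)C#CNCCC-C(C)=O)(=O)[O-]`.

C13H18N3O3S2-

Heavy atoms from the SMILES: 13 C, 3 N, 3 O, 2 S.
Implicit hydrogens by atom environment:
  7 × C: no H
  5 × C: 2 H each → 10
  2 × O: no H
  2 × S: 1 H each → 2
  1 × C: 3 H
  1 × N: 2 H
  1 × N: 1 H
  1 × N: no H
  1 × O (charge -1): no H
  Total hydrogens = 18.
Net charge -1.
Molecular formula: C13H18N3O3S2-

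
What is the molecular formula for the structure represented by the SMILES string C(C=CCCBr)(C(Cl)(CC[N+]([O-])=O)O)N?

Heavy atoms from the SMILES: 1 Br, 8 C, 1 Cl, 2 N, 3 O.
Implicit hydrogens by atom environment:
  4 × C: 2 H each → 8
  3 × C: 1 H each → 3
  1 × Br: no H
  1 × C: no H
  1 × Cl: no H
  1 × N: 2 H
  1 × N (charge +1): no H
  1 × O: 1 H
  1 × O: no H
  1 × O (charge -1): no H
  Total hydrogens = 14.
Molecular formula: C8H14BrClN2O3

C8H14BrClN2O3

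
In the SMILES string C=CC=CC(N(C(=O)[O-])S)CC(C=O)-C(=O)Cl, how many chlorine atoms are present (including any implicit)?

The symbol for chlorine appears 1 time in the SMILES.

1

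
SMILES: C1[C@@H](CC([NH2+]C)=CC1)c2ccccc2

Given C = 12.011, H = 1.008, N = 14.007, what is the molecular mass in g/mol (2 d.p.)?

188.29

Molecular formula: C13H18N+.
M = 13×12.011 + 18×1.008 + 1×14.007 = 188.29 g/mol.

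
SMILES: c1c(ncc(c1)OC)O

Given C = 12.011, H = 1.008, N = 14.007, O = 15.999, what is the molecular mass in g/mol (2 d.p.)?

125.13

Molecular formula: C6H7NO2.
M = 6×12.011 + 7×1.008 + 1×14.007 + 2×15.999 = 125.13 g/mol.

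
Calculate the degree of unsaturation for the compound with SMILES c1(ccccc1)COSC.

4

Molecular formula from the SMILES: C8H10OS.
DoU = (2C + 2 + N − H − X)/2 = (2·8 + 2 + 0 − 10 − 0)/2 = 8/2 = 4.
(Structurally: 1 ring(s) + 3 π bond(s) = 4.)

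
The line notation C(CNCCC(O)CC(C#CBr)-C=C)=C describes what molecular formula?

Heavy atoms from the SMILES: 1 Br, 12 C, 1 N, 1 O.
Implicit hydrogens by atom environment:
  6 × C: 2 H each → 12
  4 × C: 1 H each → 4
  2 × C: no H
  1 × Br: no H
  1 × N: 1 H
  1 × O: 1 H
  Total hydrogens = 18.
Molecular formula: C12H18BrNO

C12H18BrNO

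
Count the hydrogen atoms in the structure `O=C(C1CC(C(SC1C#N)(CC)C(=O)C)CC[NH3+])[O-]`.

Hydrogens are implicit in SMILES; fill each atom to its normal valence:
  4 × C: 2 H each → 8
  4 × C: no H
  3 × C: 1 H each → 3
  2 × C: 3 H each → 6
  2 × O: no H
  1 × N (charge +1): 3 H
  1 × N: no H
  1 × O (charge -1): no H
  1 × S: no H
  Total hydrogens = 20.

20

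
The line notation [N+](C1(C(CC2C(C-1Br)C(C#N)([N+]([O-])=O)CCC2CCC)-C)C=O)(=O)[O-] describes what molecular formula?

C16H22BrN3O5

Heavy atoms from the SMILES: 1 Br, 16 C, 3 N, 5 O.
Implicit hydrogens by atom environment:
  6 × C: 1 H each → 6
  5 × C: 2 H each → 10
  3 × C: no H
  3 × O: no H
  2 × C: 3 H each → 6
  2 × N (charge +1): no H
  2 × O (charge -1): no H
  1 × Br: no H
  1 × N: no H
  Total hydrogens = 22.
Molecular formula: C16H22BrN3O5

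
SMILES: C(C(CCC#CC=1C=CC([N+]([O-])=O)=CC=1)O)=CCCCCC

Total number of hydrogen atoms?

23

Hydrogens are implicit in SMILES; fill each atom to its normal valence:
  6 × C: 2 H each → 12
  4 × C (aromatic): 1 H each → 4
  3 × C: 1 H each → 3
  2 × C: no H
  2 × C (aromatic): no H
  1 × C: 3 H
  1 × N (charge +1): no H
  1 × O: 1 H
  1 × O: no H
  1 × O (charge -1): no H
  Total hydrogens = 23.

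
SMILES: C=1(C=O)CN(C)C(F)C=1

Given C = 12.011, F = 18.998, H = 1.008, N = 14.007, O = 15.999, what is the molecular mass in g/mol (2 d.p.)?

129.13

Molecular formula: C6H8FNO.
M = 6×12.011 + 1×18.998 + 8×1.008 + 1×14.007 + 1×15.999 = 129.13 g/mol.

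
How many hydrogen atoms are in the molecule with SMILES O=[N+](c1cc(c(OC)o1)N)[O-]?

Hydrogens are implicit in SMILES; fill each atom to its normal valence:
  3 × C (aromatic): no H
  2 × O: no H
  1 × C: 3 H
  1 × C (aromatic): 1 H
  1 × N: 2 H
  1 × N (charge +1): no H
  1 × O (aromatic): no H
  1 × O (charge -1): no H
  Total hydrogens = 6.

6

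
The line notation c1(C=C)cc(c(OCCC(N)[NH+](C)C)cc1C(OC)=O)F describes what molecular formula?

Heavy atoms from the SMILES: 15 C, 1 F, 2 N, 3 O.
Implicit hydrogens by atom environment:
  4 × C (aromatic): no H
  3 × C: 3 H each → 9
  3 × C: 2 H each → 6
  3 × O: no H
  2 × C (aromatic): 1 H each → 2
  2 × C: 1 H each → 2
  1 × C: no H
  1 × F: no H
  1 × N: 2 H
  1 × N (charge +1): 1 H
  Total hydrogens = 22.
Net charge +1.
Molecular formula: C15H22FN2O3+

C15H22FN2O3+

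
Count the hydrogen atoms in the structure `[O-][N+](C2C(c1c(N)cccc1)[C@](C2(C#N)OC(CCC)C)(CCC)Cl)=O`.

26

Hydrogens are implicit in SMILES; fill each atom to its normal valence:
  4 × C: 2 H each → 8
  4 × C (aromatic): 1 H each → 4
  3 × C: 3 H each → 9
  3 × C: 1 H each → 3
  3 × C: no H
  2 × C (aromatic): no H
  2 × O: no H
  1 × Cl: no H
  1 × N: 2 H
  1 × N (charge +1): no H
  1 × N: no H
  1 × O (charge -1): no H
  Total hydrogens = 26.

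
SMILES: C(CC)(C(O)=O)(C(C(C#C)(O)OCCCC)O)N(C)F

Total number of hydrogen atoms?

Hydrogens are implicit in SMILES; fill each atom to its normal valence:
  4 × C: 2 H each → 8
  4 × C: no H
  3 × C: 3 H each → 9
  3 × O: 1 H each → 3
  2 × C: 1 H each → 2
  2 × O: no H
  1 × F: no H
  1 × N: no H
  Total hydrogens = 22.

22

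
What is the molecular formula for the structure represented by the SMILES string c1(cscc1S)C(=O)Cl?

Heavy atoms from the SMILES: 5 C, 1 Cl, 1 O, 2 S.
Implicit hydrogens by atom environment:
  2 × C (aromatic): 1 H each → 2
  2 × C (aromatic): no H
  1 × C: no H
  1 × Cl: no H
  1 × O: no H
  1 × S: 1 H
  1 × S (aromatic): no H
  Total hydrogens = 3.
Molecular formula: C5H3ClOS2

C5H3ClOS2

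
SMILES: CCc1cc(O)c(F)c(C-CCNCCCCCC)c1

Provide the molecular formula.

C17H28FNO

Heavy atoms from the SMILES: 17 C, 1 F, 1 N, 1 O.
Implicit hydrogens by atom environment:
  9 × C: 2 H each → 18
  4 × C (aromatic): no H
  2 × C: 3 H each → 6
  2 × C (aromatic): 1 H each → 2
  1 × F: no H
  1 × N: 1 H
  1 × O: 1 H
  Total hydrogens = 28.
Molecular formula: C17H28FNO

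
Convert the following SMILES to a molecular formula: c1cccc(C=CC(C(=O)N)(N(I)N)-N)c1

C10H13IN4O

Heavy atoms from the SMILES: 10 C, 1 I, 4 N, 1 O.
Implicit hydrogens by atom environment:
  5 × C (aromatic): 1 H each → 5
  3 × N: 2 H each → 6
  2 × C: 1 H each → 2
  2 × C: no H
  1 × C (aromatic): no H
  1 × I: no H
  1 × N: no H
  1 × O: no H
  Total hydrogens = 13.
Molecular formula: C10H13IN4O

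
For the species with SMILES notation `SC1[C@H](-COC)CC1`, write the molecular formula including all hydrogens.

Heavy atoms from the SMILES: 6 C, 1 O, 1 S.
Implicit hydrogens by atom environment:
  3 × C: 2 H each → 6
  2 × C: 1 H each → 2
  1 × C: 3 H
  1 × O: no H
  1 × S: 1 H
  Total hydrogens = 12.
Molecular formula: C6H12OS

C6H12OS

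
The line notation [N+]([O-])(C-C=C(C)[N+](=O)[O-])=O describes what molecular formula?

C4H6N2O4

Heavy atoms from the SMILES: 4 C, 2 N, 4 O.
Implicit hydrogens by atom environment:
  2 × N (charge +1): no H
  2 × O: no H
  2 × O (charge -1): no H
  1 × C: 3 H
  1 × C: 2 H
  1 × C: 1 H
  1 × C: no H
  Total hydrogens = 6.
Molecular formula: C4H6N2O4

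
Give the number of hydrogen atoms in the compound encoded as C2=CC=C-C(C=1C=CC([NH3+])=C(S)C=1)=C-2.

Hydrogens are implicit in SMILES; fill each atom to its normal valence:
  8 × C (aromatic): 1 H each → 8
  4 × C (aromatic): no H
  1 × N (charge +1): 3 H
  1 × S: 1 H
  Total hydrogens = 12.

12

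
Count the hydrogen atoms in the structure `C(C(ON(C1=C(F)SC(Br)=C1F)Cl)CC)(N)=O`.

Hydrogens are implicit in SMILES; fill each atom to its normal valence:
  4 × C (aromatic): no H
  2 × F: no H
  2 × O: no H
  1 × Br: no H
  1 × C: 3 H
  1 × C: 2 H
  1 × C: 1 H
  1 × C: no H
  1 × Cl: no H
  1 × N: 2 H
  1 × N: no H
  1 × S (aromatic): no H
  Total hydrogens = 8.

8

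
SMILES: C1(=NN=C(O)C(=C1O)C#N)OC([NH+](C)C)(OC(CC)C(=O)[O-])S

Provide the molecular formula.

C12H16N4O6S

Heavy atoms from the SMILES: 12 C, 4 N, 6 O, 1 S.
Implicit hydrogens by atom environment:
  4 × C (aromatic): no H
  3 × C: 3 H each → 9
  3 × C: no H
  3 × O: no H
  2 × N (aromatic): no H
  2 × O: 1 H each → 2
  1 × C: 2 H
  1 × C: 1 H
  1 × N (charge +1): 1 H
  1 × N: no H
  1 × O (charge -1): no H
  1 × S: 1 H
  Total hydrogens = 16.
Molecular formula: C12H16N4O6S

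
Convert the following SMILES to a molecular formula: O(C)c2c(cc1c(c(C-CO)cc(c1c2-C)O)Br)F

Heavy atoms from the SMILES: 1 Br, 14 C, 1 F, 3 O.
Implicit hydrogens by atom environment:
  8 × C (aromatic): no H
  2 × C: 3 H each → 6
  2 × C: 2 H each → 4
  2 × C (aromatic): 1 H each → 2
  2 × O: 1 H each → 2
  1 × Br: no H
  1 × F: no H
  1 × O: no H
  Total hydrogens = 14.
Molecular formula: C14H14BrFO3

C14H14BrFO3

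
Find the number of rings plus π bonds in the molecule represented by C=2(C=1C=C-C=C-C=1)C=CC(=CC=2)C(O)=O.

9

Molecular formula from the SMILES: C13H10O2.
DoU = (2C + 2 + N − H − X)/2 = (2·13 + 2 + 0 − 10 − 0)/2 = 18/2 = 9.
(Structurally: 2 ring(s) + 7 π bond(s) = 9.)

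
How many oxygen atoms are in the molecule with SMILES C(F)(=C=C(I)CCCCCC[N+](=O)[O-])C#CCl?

2

The symbol for oxygen appears 2 times in the SMILES.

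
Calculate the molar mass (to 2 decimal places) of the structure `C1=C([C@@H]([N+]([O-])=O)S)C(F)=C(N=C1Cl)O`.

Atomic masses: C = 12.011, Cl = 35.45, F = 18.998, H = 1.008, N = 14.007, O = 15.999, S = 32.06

238.62

Molecular formula: C6H4ClFN2O3S.
M = 6×12.011 + 1×35.45 + 1×18.998 + 4×1.008 + 2×14.007 + 3×15.999 + 1×32.06 = 238.62 g/mol.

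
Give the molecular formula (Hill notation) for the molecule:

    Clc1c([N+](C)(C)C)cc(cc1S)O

Heavy atoms from the SMILES: 9 C, 1 Cl, 1 N, 1 O, 1 S.
Implicit hydrogens by atom environment:
  4 × C (aromatic): no H
  3 × C: 3 H each → 9
  2 × C (aromatic): 1 H each → 2
  1 × Cl: no H
  1 × N (charge +1): no H
  1 × O: 1 H
  1 × S: 1 H
  Total hydrogens = 13.
Net charge +1.
Molecular formula: C9H13ClNOS+

C9H13ClNOS+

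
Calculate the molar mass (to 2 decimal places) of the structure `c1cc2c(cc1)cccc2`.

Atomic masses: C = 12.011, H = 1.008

Molecular formula: C10H8.
M = 10×12.011 + 8×1.008 = 128.17 g/mol.

128.17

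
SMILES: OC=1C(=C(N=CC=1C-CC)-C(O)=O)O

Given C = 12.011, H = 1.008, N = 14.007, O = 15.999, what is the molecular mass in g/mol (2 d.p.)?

Molecular formula: C9H11NO4.
M = 9×12.011 + 11×1.008 + 1×14.007 + 4×15.999 = 197.19 g/mol.

197.19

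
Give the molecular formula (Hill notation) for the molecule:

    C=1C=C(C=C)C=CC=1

Heavy atoms from the SMILES: 8 C.
Implicit hydrogens by atom environment:
  5 × C (aromatic): 1 H each → 5
  1 × C: 2 H
  1 × C: 1 H
  1 × C (aromatic): no H
  Total hydrogens = 8.
Molecular formula: C8H8

C8H8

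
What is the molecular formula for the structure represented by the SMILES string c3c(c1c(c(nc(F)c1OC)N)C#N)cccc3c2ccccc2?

C19H14FN3O

Heavy atoms from the SMILES: 19 C, 1 F, 3 N, 1 O.
Implicit hydrogens by atom environment:
  9 × C (aromatic): 1 H each → 9
  8 × C (aromatic): no H
  1 × C: 3 H
  1 × C: no H
  1 × F: no H
  1 × N: 2 H
  1 × N (aromatic): no H
  1 × N: no H
  1 × O: no H
  Total hydrogens = 14.
Molecular formula: C19H14FN3O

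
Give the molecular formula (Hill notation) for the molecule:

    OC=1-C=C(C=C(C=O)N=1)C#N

C7H4N2O2

Heavy atoms from the SMILES: 7 C, 2 N, 2 O.
Implicit hydrogens by atom environment:
  3 × C (aromatic): no H
  2 × C (aromatic): 1 H each → 2
  1 × C: 1 H
  1 × C: no H
  1 × N (aromatic): no H
  1 × N: no H
  1 × O: 1 H
  1 × O: no H
  Total hydrogens = 4.
Molecular formula: C7H4N2O2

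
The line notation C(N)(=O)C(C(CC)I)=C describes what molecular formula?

C6H10INO

Heavy atoms from the SMILES: 6 C, 1 I, 1 N, 1 O.
Implicit hydrogens by atom environment:
  2 × C: 2 H each → 4
  2 × C: no H
  1 × C: 3 H
  1 × C: 1 H
  1 × I: no H
  1 × N: 2 H
  1 × O: no H
  Total hydrogens = 10.
Molecular formula: C6H10INO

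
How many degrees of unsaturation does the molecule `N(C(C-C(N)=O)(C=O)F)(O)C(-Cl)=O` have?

3

Molecular formula from the SMILES: C5H6ClFN2O4.
DoU = (2C + 2 + N − H − X)/2 = (2·5 + 2 + 2 − 6 − 2)/2 = 6/2 = 3.
(Structurally: 0 ring(s) + 3 π bond(s) = 3.)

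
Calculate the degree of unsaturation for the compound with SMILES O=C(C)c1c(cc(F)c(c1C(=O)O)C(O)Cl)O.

6

Molecular formula from the SMILES: C10H8ClFO5.
DoU = (2C + 2 + N − H − X)/2 = (2·10 + 2 + 0 − 8 − 2)/2 = 12/2 = 6.
(Structurally: 1 ring(s) + 5 π bond(s) = 6.)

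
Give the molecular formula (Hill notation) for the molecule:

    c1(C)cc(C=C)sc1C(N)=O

Heavy atoms from the SMILES: 8 C, 1 N, 1 O, 1 S.
Implicit hydrogens by atom environment:
  3 × C (aromatic): no H
  1 × C: 3 H
  1 × C: 2 H
  1 × C (aromatic): 1 H
  1 × C: 1 H
  1 × C: no H
  1 × N: 2 H
  1 × O: no H
  1 × S (aromatic): no H
  Total hydrogens = 9.
Molecular formula: C8H9NOS

C8H9NOS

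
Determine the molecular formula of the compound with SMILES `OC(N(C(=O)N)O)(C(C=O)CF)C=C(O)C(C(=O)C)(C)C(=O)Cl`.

Heavy atoms from the SMILES: 12 C, 1 Cl, 1 F, 2 N, 7 O.
Implicit hydrogens by atom environment:
  6 × C: no H
  4 × O: no H
  3 × C: 1 H each → 3
  3 × O: 1 H each → 3
  2 × C: 3 H each → 6
  1 × C: 2 H
  1 × Cl: no H
  1 × F: no H
  1 × N: 2 H
  1 × N: no H
  Total hydrogens = 16.
Molecular formula: C12H16ClFN2O7

C12H16ClFN2O7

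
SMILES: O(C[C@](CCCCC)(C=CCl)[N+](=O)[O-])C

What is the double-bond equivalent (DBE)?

2

Molecular formula from the SMILES: C10H18ClNO3.
DoU = (2C + 2 + N − H − X)/2 = (2·10 + 2 + 1 − 18 − 1)/2 = 4/2 = 2.
(Structurally: 0 ring(s) + 2 π bond(s) = 2.)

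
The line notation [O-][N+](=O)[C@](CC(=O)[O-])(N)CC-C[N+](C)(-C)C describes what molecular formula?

Heavy atoms from the SMILES: 9 C, 3 N, 4 O.
Implicit hydrogens by atom environment:
  4 × C: 2 H each → 8
  3 × C: 3 H each → 9
  2 × C: no H
  2 × N (charge +1): no H
  2 × O: no H
  2 × O (charge -1): no H
  1 × N: 2 H
  Total hydrogens = 19.
Molecular formula: C9H19N3O4

C9H19N3O4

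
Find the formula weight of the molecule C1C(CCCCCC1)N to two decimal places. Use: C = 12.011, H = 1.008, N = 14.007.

127.23

Molecular formula: C8H17N.
M = 8×12.011 + 17×1.008 + 1×14.007 = 127.23 g/mol.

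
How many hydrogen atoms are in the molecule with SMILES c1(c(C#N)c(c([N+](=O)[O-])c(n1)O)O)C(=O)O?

Hydrogens are implicit in SMILES; fill each atom to its normal valence:
  5 × C (aromatic): no H
  3 × O: 1 H each → 3
  2 × C: no H
  2 × O: no H
  1 × N (aromatic): no H
  1 × N: no H
  1 × N (charge +1): no H
  1 × O (charge -1): no H
  Total hydrogens = 3.

3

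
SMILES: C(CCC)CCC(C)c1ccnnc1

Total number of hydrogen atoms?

20

Hydrogens are implicit in SMILES; fill each atom to its normal valence:
  5 × C: 2 H each → 10
  3 × C (aromatic): 1 H each → 3
  2 × C: 3 H each → 6
  2 × N (aromatic): no H
  1 × C: 1 H
  1 × C (aromatic): no H
  Total hydrogens = 20.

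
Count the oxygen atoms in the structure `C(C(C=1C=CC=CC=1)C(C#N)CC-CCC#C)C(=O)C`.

1

The symbol for oxygen appears 1 time in the SMILES.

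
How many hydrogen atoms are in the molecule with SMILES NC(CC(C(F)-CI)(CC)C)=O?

15

Hydrogens are implicit in SMILES; fill each atom to its normal valence:
  3 × C: 2 H each → 6
  2 × C: 3 H each → 6
  2 × C: no H
  1 × C: 1 H
  1 × F: no H
  1 × I: no H
  1 × N: 2 H
  1 × O: no H
  Total hydrogens = 15.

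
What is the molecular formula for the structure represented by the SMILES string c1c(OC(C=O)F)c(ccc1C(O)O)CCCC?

C13H17FO4

Heavy atoms from the SMILES: 13 C, 1 F, 4 O.
Implicit hydrogens by atom environment:
  3 × C: 2 H each → 6
  3 × C (aromatic): 1 H each → 3
  3 × C: 1 H each → 3
  3 × C (aromatic): no H
  2 × O: 1 H each → 2
  2 × O: no H
  1 × C: 3 H
  1 × F: no H
  Total hydrogens = 17.
Molecular formula: C13H17FO4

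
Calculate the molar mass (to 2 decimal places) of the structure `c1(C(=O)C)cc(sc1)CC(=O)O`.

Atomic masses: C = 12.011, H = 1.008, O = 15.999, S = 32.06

184.21

Molecular formula: C8H8O3S.
M = 8×12.011 + 8×1.008 + 3×15.999 + 1×32.06 = 184.21 g/mol.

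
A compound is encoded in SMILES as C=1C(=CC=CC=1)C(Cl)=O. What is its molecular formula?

Heavy atoms from the SMILES: 7 C, 1 Cl, 1 O.
Implicit hydrogens by atom environment:
  5 × C (aromatic): 1 H each → 5
  1 × C (aromatic): no H
  1 × C: no H
  1 × Cl: no H
  1 × O: no H
  Total hydrogens = 5.
Molecular formula: C7H5ClO

C7H5ClO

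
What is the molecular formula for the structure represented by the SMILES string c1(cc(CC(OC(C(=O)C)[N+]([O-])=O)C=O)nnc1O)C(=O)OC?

C12H13N3O8

Heavy atoms from the SMILES: 12 C, 3 N, 8 O.
Implicit hydrogens by atom environment:
  6 × O: no H
  3 × C: 1 H each → 3
  3 × C (aromatic): no H
  2 × C: 3 H each → 6
  2 × C: no H
  2 × N (aromatic): no H
  1 × C: 2 H
  1 × C (aromatic): 1 H
  1 × N (charge +1): no H
  1 × O: 1 H
  1 × O (charge -1): no H
  Total hydrogens = 13.
Molecular formula: C12H13N3O8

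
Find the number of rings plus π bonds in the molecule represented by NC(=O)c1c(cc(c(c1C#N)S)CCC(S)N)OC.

Molecular formula from the SMILES: C12H15N3O2S2.
DoU = (2C + 2 + N − H − X)/2 = (2·12 + 2 + 3 − 15 − 0)/2 = 14/2 = 7.
(Structurally: 1 ring(s) + 6 π bond(s) = 7.)

7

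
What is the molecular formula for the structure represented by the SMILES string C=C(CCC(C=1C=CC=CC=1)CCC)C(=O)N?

Heavy atoms from the SMILES: 15 C, 1 N, 1 O.
Implicit hydrogens by atom environment:
  5 × C: 2 H each → 10
  5 × C (aromatic): 1 H each → 5
  2 × C: no H
  1 × C: 3 H
  1 × C: 1 H
  1 × C (aromatic): no H
  1 × N: 2 H
  1 × O: no H
  Total hydrogens = 21.
Molecular formula: C15H21NO

C15H21NO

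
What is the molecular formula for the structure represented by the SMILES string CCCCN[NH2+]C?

C5H15N2+

Heavy atoms from the SMILES: 5 C, 2 N.
Implicit hydrogens by atom environment:
  3 × C: 2 H each → 6
  2 × C: 3 H each → 6
  1 × N (charge +1): 2 H
  1 × N: 1 H
  Total hydrogens = 15.
Net charge +1.
Molecular formula: C5H15N2+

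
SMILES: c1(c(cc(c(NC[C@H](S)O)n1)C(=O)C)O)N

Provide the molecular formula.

C9H13N3O3S

Heavy atoms from the SMILES: 9 C, 3 N, 3 O, 1 S.
Implicit hydrogens by atom environment:
  4 × C (aromatic): no H
  2 × O: 1 H each → 2
  1 × C: 3 H
  1 × C: 2 H
  1 × C (aromatic): 1 H
  1 × C: 1 H
  1 × C: no H
  1 × N: 2 H
  1 × N: 1 H
  1 × N (aromatic): no H
  1 × O: no H
  1 × S: 1 H
  Total hydrogens = 13.
Molecular formula: C9H13N3O3S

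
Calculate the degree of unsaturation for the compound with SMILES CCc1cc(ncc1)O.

4

Molecular formula from the SMILES: C7H9NO.
DoU = (2C + 2 + N − H − X)/2 = (2·7 + 2 + 1 − 9 − 0)/2 = 8/2 = 4.
(Structurally: 1 ring(s) + 3 π bond(s) = 4.)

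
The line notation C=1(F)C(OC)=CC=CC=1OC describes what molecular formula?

C8H9FO2

Heavy atoms from the SMILES: 8 C, 1 F, 2 O.
Implicit hydrogens by atom environment:
  3 × C (aromatic): 1 H each → 3
  3 × C (aromatic): no H
  2 × C: 3 H each → 6
  2 × O: no H
  1 × F: no H
  Total hydrogens = 9.
Molecular formula: C8H9FO2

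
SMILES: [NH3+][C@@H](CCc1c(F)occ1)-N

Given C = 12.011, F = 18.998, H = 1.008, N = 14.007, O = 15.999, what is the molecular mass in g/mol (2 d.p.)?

Molecular formula: C7H12FN2O+.
M = 7×12.011 + 1×18.998 + 12×1.008 + 2×14.007 + 1×15.999 = 159.18 g/mol.

159.18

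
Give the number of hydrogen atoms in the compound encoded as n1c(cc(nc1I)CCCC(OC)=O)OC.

13

Hydrogens are implicit in SMILES; fill each atom to its normal valence:
  3 × C: 2 H each → 6
  3 × C (aromatic): no H
  3 × O: no H
  2 × C: 3 H each → 6
  2 × N (aromatic): no H
  1 × C (aromatic): 1 H
  1 × C: no H
  1 × I: no H
  Total hydrogens = 13.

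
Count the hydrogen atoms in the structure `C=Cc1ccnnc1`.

6

Hydrogens are implicit in SMILES; fill each atom to its normal valence:
  3 × C (aromatic): 1 H each → 3
  2 × N (aromatic): no H
  1 × C: 2 H
  1 × C: 1 H
  1 × C (aromatic): no H
  Total hydrogens = 6.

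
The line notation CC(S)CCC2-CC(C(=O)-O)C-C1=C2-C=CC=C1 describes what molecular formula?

Heavy atoms from the SMILES: 15 C, 2 O, 1 S.
Implicit hydrogens by atom environment:
  4 × C: 2 H each → 8
  4 × C (aromatic): 1 H each → 4
  3 × C: 1 H each → 3
  2 × C (aromatic): no H
  1 × C: 3 H
  1 × C: no H
  1 × O: 1 H
  1 × O: no H
  1 × S: 1 H
  Total hydrogens = 20.
Molecular formula: C15H20O2S

C15H20O2S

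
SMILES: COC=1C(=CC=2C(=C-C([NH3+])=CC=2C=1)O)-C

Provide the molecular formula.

C12H14NO2+

Heavy atoms from the SMILES: 12 C, 1 N, 2 O.
Implicit hydrogens by atom environment:
  6 × C (aromatic): no H
  4 × C (aromatic): 1 H each → 4
  2 × C: 3 H each → 6
  1 × N (charge +1): 3 H
  1 × O: 1 H
  1 × O: no H
  Total hydrogens = 14.
Net charge +1.
Molecular formula: C12H14NO2+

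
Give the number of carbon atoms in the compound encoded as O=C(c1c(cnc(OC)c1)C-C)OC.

10

The symbol for carbon appears 10 times in the SMILES. Lowercase c denotes aromatic carbon and counts toward C.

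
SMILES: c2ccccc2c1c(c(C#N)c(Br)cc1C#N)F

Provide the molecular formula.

Heavy atoms from the SMILES: 1 Br, 14 C, 1 F, 2 N.
Implicit hydrogens by atom environment:
  6 × C (aromatic): 1 H each → 6
  6 × C (aromatic): no H
  2 × C: no H
  2 × N: no H
  1 × Br: no H
  1 × F: no H
  Total hydrogens = 6.
Molecular formula: C14H6BrFN2

C14H6BrFN2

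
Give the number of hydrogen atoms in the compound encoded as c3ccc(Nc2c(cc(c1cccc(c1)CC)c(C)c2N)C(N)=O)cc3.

Hydrogens are implicit in SMILES; fill each atom to its normal valence:
  10 × C (aromatic): 1 H each → 10
  8 × C (aromatic): no H
  2 × C: 3 H each → 6
  2 × N: 2 H each → 4
  1 × C: 2 H
  1 × C: no H
  1 × N: 1 H
  1 × O: no H
  Total hydrogens = 23.

23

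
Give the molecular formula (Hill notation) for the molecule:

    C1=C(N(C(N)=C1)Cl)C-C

Heavy atoms from the SMILES: 6 C, 1 Cl, 2 N.
Implicit hydrogens by atom environment:
  2 × C (aromatic): 1 H each → 2
  2 × C (aromatic): no H
  1 × C: 3 H
  1 × C: 2 H
  1 × Cl: no H
  1 × N: 2 H
  1 × N (aromatic): no H
  Total hydrogens = 9.
Molecular formula: C6H9ClN2

C6H9ClN2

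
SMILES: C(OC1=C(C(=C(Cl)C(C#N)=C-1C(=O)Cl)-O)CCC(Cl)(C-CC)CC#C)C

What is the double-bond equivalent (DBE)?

9

Molecular formula from the SMILES: C19H20Cl3NO3.
DoU = (2C + 2 + N − H − X)/2 = (2·19 + 2 + 1 − 20 − 3)/2 = 18/2 = 9.
(Structurally: 1 ring(s) + 8 π bond(s) = 9.)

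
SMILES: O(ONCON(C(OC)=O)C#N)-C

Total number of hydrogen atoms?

9

Hydrogens are implicit in SMILES; fill each atom to its normal valence:
  5 × O: no H
  2 × C: 3 H each → 6
  2 × C: no H
  2 × N: no H
  1 × C: 2 H
  1 × N: 1 H
  Total hydrogens = 9.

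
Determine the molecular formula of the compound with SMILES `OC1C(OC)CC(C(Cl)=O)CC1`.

Heavy atoms from the SMILES: 8 C, 1 Cl, 3 O.
Implicit hydrogens by atom environment:
  3 × C: 2 H each → 6
  3 × C: 1 H each → 3
  2 × O: no H
  1 × C: 3 H
  1 × C: no H
  1 × Cl: no H
  1 × O: 1 H
  Total hydrogens = 13.
Molecular formula: C8H13ClO3

C8H13ClO3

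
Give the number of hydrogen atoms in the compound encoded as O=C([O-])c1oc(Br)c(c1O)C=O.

Hydrogens are implicit in SMILES; fill each atom to its normal valence:
  4 × C (aromatic): no H
  2 × O: no H
  1 × Br: no H
  1 × C: 1 H
  1 × C: no H
  1 × O: 1 H
  1 × O (aromatic): no H
  1 × O (charge -1): no H
  Total hydrogens = 2.

2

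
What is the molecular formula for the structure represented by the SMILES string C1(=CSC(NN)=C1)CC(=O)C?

C7H10N2OS

Heavy atoms from the SMILES: 7 C, 2 N, 1 O, 1 S.
Implicit hydrogens by atom environment:
  2 × C (aromatic): 1 H each → 2
  2 × C (aromatic): no H
  1 × C: 3 H
  1 × C: 2 H
  1 × C: no H
  1 × N: 2 H
  1 × N: 1 H
  1 × O: no H
  1 × S (aromatic): no H
  Total hydrogens = 10.
Molecular formula: C7H10N2OS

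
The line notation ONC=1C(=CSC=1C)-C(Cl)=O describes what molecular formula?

Heavy atoms from the SMILES: 6 C, 1 Cl, 1 N, 2 O, 1 S.
Implicit hydrogens by atom environment:
  3 × C (aromatic): no H
  1 × C: 3 H
  1 × C (aromatic): 1 H
  1 × C: no H
  1 × Cl: no H
  1 × N: 1 H
  1 × O: 1 H
  1 × O: no H
  1 × S (aromatic): no H
  Total hydrogens = 6.
Molecular formula: C6H6ClNO2S

C6H6ClNO2S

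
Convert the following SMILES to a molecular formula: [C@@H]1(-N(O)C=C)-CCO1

Heavy atoms from the SMILES: 5 C, 1 N, 2 O.
Implicit hydrogens by atom environment:
  3 × C: 2 H each → 6
  2 × C: 1 H each → 2
  1 × N: no H
  1 × O: 1 H
  1 × O: no H
  Total hydrogens = 9.
Molecular formula: C5H9NO2

C5H9NO2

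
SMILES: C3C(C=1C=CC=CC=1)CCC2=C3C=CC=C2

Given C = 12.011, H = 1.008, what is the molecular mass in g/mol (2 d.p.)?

Molecular formula: C16H16.
M = 16×12.011 + 16×1.008 = 208.30 g/mol.

208.30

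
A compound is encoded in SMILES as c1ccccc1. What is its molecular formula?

C6H6

Heavy atoms from the SMILES: 6 C.
Implicit hydrogens by atom environment:
  6 × C (aromatic): 1 H each → 6
  Total hydrogens = 6.
Molecular formula: C6H6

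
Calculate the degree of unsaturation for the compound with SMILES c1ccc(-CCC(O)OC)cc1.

4

Molecular formula from the SMILES: C10H14O2.
DoU = (2C + 2 + N − H − X)/2 = (2·10 + 2 + 0 − 14 − 0)/2 = 8/2 = 4.
(Structurally: 1 ring(s) + 3 π bond(s) = 4.)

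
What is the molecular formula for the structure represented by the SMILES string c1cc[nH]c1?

C4H5N

Heavy atoms from the SMILES: 4 C, 1 N.
Implicit hydrogens by atom environment:
  4 × C (aromatic): 1 H each → 4
  1 × N (aromatic): 1 H
  Total hydrogens = 5.
Molecular formula: C4H5N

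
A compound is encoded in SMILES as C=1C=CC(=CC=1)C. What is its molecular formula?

C7H8

Heavy atoms from the SMILES: 7 C.
Implicit hydrogens by atom environment:
  5 × C (aromatic): 1 H each → 5
  1 × C: 3 H
  1 × C (aromatic): no H
  Total hydrogens = 8.
Molecular formula: C7H8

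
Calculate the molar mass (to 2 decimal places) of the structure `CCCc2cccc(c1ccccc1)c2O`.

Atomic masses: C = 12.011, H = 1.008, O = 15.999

Molecular formula: C15H16O.
M = 15×12.011 + 16×1.008 + 1×15.999 = 212.29 g/mol.

212.29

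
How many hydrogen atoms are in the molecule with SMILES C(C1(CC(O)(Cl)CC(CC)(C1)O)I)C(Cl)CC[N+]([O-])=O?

Hydrogens are implicit in SMILES; fill each atom to its normal valence:
  7 × C: 2 H each → 14
  3 × C: no H
  2 × Cl: no H
  2 × O: 1 H each → 2
  1 × C: 3 H
  1 × C: 1 H
  1 × I: no H
  1 × N (charge +1): no H
  1 × O: no H
  1 × O (charge -1): no H
  Total hydrogens = 20.

20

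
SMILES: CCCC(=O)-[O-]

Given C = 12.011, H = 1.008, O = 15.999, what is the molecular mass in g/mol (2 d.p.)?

87.10

Molecular formula: C4H7O2-.
M = 4×12.011 + 7×1.008 + 2×15.999 = 87.10 g/mol.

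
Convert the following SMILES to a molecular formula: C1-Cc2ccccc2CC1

C10H12

Heavy atoms from the SMILES: 10 C.
Implicit hydrogens by atom environment:
  4 × C: 2 H each → 8
  4 × C (aromatic): 1 H each → 4
  2 × C (aromatic): no H
  Total hydrogens = 12.
Molecular formula: C10H12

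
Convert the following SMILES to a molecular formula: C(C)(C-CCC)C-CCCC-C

C12H26

Heavy atoms from the SMILES: 12 C.
Implicit hydrogens by atom environment:
  8 × C: 2 H each → 16
  3 × C: 3 H each → 9
  1 × C: 1 H
  Total hydrogens = 26.
Molecular formula: C12H26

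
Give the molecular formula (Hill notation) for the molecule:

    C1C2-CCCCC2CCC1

C10H18

Heavy atoms from the SMILES: 10 C.
Implicit hydrogens by atom environment:
  8 × C: 2 H each → 16
  2 × C: 1 H each → 2
  Total hydrogens = 18.
Molecular formula: C10H18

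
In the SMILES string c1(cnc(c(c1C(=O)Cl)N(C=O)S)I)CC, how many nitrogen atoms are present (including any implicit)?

The symbol for nitrogen appears 2 times in the SMILES.

2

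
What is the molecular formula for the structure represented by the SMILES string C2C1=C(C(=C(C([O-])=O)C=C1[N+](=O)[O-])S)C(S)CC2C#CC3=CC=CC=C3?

Heavy atoms from the SMILES: 19 C, 1 N, 4 O, 2 S.
Implicit hydrogens by atom environment:
  6 × C (aromatic): 1 H each → 6
  6 × C (aromatic): no H
  3 × C: no H
  2 × C: 2 H each → 4
  2 × C: 1 H each → 2
  2 × O: no H
  2 × O (charge -1): no H
  2 × S: 1 H each → 2
  1 × N (charge +1): no H
  Total hydrogens = 14.
Net charge -1.
Molecular formula: C19H14NO4S2-

C19H14NO4S2-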